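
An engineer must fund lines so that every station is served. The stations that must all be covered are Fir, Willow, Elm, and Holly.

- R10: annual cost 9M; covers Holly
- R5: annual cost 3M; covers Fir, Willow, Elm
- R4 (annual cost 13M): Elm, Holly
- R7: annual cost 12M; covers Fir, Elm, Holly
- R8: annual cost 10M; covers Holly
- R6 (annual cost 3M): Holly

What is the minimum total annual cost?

6

Choose R5 and R6: together they cover Fir, Willow, Elm, Holly — every station.
Total annual cost: 3 + 3 = 6.
No cover costs less than 6.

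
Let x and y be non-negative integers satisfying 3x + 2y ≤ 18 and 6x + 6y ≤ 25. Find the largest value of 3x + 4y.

Relaxing integrality, the LP optimum is 16.67 at (x,y) = (0, 4.17), which is not an integer point.
(x,y)=(0,4): 3·0+2·4=8≤18, 6·0+6·4=24≤25, objective 16.
(x,y)=(1,3): 3·1+2·3=9≤18, 6·1+6·3=24≤25, objective 15.
(x,y)=(0,3): 3·0+2·3=6≤18, 6·0+6·3=18≤25, objective 12.
The best lattice point is (0,4), giving 16.

16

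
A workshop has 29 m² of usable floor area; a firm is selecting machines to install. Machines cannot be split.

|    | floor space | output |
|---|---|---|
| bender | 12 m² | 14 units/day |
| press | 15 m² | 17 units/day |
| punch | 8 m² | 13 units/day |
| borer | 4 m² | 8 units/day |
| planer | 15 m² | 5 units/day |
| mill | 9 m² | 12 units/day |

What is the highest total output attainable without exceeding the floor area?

Allowing fractional choices, the relaxed optimum would be about 42.3, but machines are indivisible.
press + borer + mill: floor space 15 + 4 + 9 = 28 ≤ 29, output 17 + 8 + 12 = 37.
bender + punch + mill: floor space 12 + 8 + 9 = 29 ≤ 29, output 14 + 13 + 12 = 39.
press + punch + borer: floor space 15 + 8 + 4 = 27 ≤ 29, output 17 + 13 + 8 = 38.
Best is bender, punch, and mill with total output 39.

39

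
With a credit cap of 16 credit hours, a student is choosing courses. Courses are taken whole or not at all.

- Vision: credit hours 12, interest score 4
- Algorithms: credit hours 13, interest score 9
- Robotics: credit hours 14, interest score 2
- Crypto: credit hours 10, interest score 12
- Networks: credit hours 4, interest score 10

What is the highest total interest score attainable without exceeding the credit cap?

Crypto: credit hours 10 ≤ 16, interest score 12.
Vision + Networks: credit hours 12 + 4 = 16 ≤ 16, interest score 4 + 10 = 14.
Crypto + Networks: credit hours 10 + 4 = 14 ≤ 16, interest score 12 + 10 = 22.
Best is Crypto and Networks with total interest score 22.

22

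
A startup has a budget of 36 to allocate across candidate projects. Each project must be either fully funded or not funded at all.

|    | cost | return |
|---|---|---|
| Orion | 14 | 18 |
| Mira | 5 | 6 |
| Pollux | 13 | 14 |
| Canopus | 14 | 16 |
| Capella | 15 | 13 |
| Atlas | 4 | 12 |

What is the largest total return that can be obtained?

Take Orion, Mira, Pollux, and Atlas: cost 14 + 5 + 13 + 4 = 36 ≤ 36, return 18 + 6 + 14 + 12 = 50.
No other feasible combination does better.

50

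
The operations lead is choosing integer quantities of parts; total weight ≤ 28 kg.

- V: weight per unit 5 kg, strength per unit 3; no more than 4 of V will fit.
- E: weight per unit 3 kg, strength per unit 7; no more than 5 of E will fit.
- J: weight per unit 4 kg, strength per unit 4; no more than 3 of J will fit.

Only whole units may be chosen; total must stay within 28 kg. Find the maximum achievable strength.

E has the best ratio (7/3); taking only E gives at most 5×7 = 35 (stopped by the supply cap of 5).
Mixing does better — 5×E and 3×J: weight 27 ≤ 28, strength 5·7 + 3·4 = 47.

47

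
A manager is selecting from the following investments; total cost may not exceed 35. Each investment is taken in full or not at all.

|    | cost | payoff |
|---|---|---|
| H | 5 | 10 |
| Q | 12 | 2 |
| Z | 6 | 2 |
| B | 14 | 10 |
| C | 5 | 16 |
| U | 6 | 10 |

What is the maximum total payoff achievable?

Allowing fractional choices, the relaxed optimum would be about 47.7, but investments are indivisible.
H + Q + Z + C + U: cost 5 + 12 + 6 + 5 + 6 = 34 ≤ 35, payoff 10 + 2 + 2 + 16 + 10 = 40.
H + Z + C + U: cost 5 + 6 + 5 + 6 = 22 ≤ 35, payoff 10 + 2 + 16 + 10 = 38.
H + B + C + U: cost 5 + 14 + 5 + 6 = 30 ≤ 35, payoff 10 + 10 + 16 + 10 = 46.
Best is H, B, C, and U with total payoff 46.

46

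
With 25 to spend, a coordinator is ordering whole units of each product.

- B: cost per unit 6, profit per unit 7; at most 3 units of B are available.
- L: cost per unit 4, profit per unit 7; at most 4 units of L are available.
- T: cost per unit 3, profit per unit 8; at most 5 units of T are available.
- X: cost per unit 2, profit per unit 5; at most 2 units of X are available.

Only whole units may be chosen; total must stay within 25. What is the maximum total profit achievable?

T has the best ratio (8/3); taking only T gives at most 5×8 = 40 (stopped by the supply cap of 5).
Mixing does better — 2×L, 5×T, and 1×X: cost 25 ≤ 25, profit 2·7 + 5·8 + 1·5 = 59.

59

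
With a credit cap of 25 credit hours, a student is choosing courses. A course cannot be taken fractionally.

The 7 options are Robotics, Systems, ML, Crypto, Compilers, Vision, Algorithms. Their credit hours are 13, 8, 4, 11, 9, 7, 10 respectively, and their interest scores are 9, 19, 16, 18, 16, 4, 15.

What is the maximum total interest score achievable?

Treat it as a binary knapsack problem.
Systems + ML + Crypto: credit hours 8 + 4 + 11 = 23 ≤ 25, interest score 19 + 16 + 18 = 53.
Systems + ML + Compilers: credit hours 8 + 4 + 9 = 21 ≤ 25, interest score 19 + 16 + 16 = 51.
Systems + ML + Algorithms: credit hours 8 + 4 + 10 = 22 ≤ 25, interest score 19 + 16 + 15 = 50.
Best is Systems, ML, and Crypto with total interest score 53.

53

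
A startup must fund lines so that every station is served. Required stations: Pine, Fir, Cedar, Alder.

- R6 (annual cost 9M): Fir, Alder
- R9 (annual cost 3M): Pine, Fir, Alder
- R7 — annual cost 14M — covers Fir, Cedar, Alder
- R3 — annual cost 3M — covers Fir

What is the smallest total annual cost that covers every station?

17

Choose R9 and R7: together they cover Pine, Fir, Cedar, Alder — every station.
Total annual cost: 3 + 14 = 17.
No cover costs less than 17.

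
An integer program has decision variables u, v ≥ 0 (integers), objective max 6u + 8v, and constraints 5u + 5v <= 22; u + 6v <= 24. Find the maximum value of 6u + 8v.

Relaxing integrality, the LP optimum is 34.24 at (u,v) = (0.48, 3.92), which is not an integer point.
(u,v)=(0,4): 5·0+5·4=20≤22, 1·0+6·4=24≤24, objective 32.
(u,v)=(1,3): 5·1+5·3=20≤22, 1·1+6·3=19≤24, objective 30.
(u,v)=(0,3): 5·0+5·3=15≤22, 1·0+6·3=18≤24, objective 24.
No feasible integer point exceeds 32.

32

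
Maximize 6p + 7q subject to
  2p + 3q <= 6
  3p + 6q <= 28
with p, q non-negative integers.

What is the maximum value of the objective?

(p,q)=(3,0) is feasible, giving 18.
(p,q)=(2,0) is feasible, giving 12.
Maximum is 18 at (p,q)=(3,0).

18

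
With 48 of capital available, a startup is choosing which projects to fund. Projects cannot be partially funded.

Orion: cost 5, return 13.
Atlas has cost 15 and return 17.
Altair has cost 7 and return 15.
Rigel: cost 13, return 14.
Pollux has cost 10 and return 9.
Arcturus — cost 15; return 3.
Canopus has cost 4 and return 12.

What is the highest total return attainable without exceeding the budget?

Treat it as a binary knapsack problem.
Take Orion, Atlas, Altair, Rigel, and Canopus: cost 5 + 15 + 7 + 13 + 4 = 44 ≤ 48, return 13 + 17 + 15 + 14 + 12 = 71.
No other feasible combination does better.

71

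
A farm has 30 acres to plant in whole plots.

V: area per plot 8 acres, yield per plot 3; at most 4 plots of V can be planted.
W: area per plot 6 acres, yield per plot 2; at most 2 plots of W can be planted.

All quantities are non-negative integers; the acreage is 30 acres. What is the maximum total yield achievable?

V has the best ratio (3/8); taking only V gives at most 3×3 = 9 (stopped by the area limit).
Mixing does better — 3×V and 1×W: area 30 ≤ 30, yield 3·3 + 1·2 = 11.

11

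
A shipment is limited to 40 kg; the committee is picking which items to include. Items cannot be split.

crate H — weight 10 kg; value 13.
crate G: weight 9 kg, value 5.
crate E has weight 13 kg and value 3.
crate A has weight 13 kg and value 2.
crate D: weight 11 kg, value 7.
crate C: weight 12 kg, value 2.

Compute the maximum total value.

25

Take crate H, crate G, and crate D: weight 10 + 9 + 11 = 30 ≤ 40, value 13 + 5 + 7 = 25.
No other feasible combination does better.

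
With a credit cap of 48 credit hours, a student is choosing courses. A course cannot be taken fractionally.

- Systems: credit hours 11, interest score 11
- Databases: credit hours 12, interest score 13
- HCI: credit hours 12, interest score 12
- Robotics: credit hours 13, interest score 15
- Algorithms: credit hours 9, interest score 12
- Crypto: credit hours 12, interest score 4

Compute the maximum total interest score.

52

This is an integer program with binary decision variables.
Systems + Databases + Robotics + Algorithms: credit hours 11 + 12 + 13 + 9 = 45 ≤ 48, interest score 11 + 13 + 15 + 12 = 51.
Systems + Databases + HCI + Robotics: credit hours 11 + 12 + 12 + 13 = 48 ≤ 48, interest score 11 + 13 + 12 + 15 = 51.
Databases + HCI + Robotics + Algorithms: credit hours 12 + 12 + 13 + 9 = 46 ≤ 48, interest score 13 + 12 + 15 + 12 = 52.
Best is Databases, HCI, Robotics, and Algorithms with total interest score 52.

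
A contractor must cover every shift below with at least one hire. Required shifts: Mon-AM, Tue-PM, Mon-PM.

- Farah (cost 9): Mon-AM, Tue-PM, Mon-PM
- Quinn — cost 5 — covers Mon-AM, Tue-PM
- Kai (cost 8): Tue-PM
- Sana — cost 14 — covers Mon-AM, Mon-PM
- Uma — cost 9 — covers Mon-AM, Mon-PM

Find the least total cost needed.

9

The greedy cost-per-new-shift heuristic would pick Quinn and Farah for 14, but a cheaper cover exists.
Farah alone covers Mon-AM, Tue-PM, Mon-PM — every shift.
Total cost: 9.
No cover costs less than 9.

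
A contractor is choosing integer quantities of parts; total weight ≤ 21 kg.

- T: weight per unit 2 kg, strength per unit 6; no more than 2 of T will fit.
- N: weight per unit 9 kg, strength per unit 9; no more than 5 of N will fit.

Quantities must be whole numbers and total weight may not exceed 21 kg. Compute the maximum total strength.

T has the best ratio (6/2); taking only T gives at most 2×6 = 12 (stopped by the supply cap of 2).
Mixing does better — 1×T and 2×N: weight 20 ≤ 21, strength 1·6 + 2·9 = 24.

24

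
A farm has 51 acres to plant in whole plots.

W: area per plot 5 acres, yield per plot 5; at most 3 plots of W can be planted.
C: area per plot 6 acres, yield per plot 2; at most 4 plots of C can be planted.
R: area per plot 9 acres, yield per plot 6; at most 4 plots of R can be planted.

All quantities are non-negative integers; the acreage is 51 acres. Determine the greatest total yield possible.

This is a bounded integer knapsack.
3×W and 4×R: area 51 ≤ 51, yield 3·5 + 4·6 = 39.
3×W, 1×C, and 3×R: area 48 ≤ 51, yield 3·5 + 1·2 + 3·6 = 35.
Best is 39.

39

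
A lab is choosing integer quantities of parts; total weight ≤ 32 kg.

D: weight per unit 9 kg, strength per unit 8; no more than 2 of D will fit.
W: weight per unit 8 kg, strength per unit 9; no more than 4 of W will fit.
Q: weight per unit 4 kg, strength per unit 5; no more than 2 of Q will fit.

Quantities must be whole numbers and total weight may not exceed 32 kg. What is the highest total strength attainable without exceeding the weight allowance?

Q has the best ratio (5/4); taking only Q gives at most 2×5 = 10 (stopped by the supply cap of 2).
Mixing does better — 3×W and 2×Q: weight 32 ≤ 32, strength 3·9 + 2·5 = 37.

37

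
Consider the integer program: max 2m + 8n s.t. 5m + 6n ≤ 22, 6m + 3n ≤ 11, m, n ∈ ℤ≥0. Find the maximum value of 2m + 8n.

24

The continuous relaxation peaks at (0, 3.67) with value 29.33; rounding to a feasible lattice point costs some objective.
(m,n)=(0,3) is feasible, giving 24.
(m,n)=(0,2) is feasible, giving 16.
No feasible integer point exceeds 24.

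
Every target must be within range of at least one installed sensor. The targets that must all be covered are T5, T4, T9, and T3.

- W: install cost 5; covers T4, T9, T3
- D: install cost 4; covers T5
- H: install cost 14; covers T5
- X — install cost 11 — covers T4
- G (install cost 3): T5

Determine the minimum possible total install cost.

Choose W and G: together they cover T5, T4, T9, T3 — every target.
Total install cost: 5 + 3 = 8.

8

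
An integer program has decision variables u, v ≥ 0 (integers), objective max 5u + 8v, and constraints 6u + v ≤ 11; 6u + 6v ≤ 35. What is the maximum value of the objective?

(u,v)=(0,5): 6·0+1·5=5≤11, 6·0+6·5=30≤35, objective 40.
(u,v)=(1,4): 6·1+1·4=10≤11, 6·1+6·4=30≤35, objective 37.
(u,v)=(0,4): 6·0+1·4=4≤11, 6·0+6·4=24≤35, objective 32.
The best lattice point is (0,5), giving 40.

40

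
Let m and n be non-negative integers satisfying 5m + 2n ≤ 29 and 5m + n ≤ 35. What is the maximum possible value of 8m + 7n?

98

(m,n)=(0,14) is feasible, giving 98.
(m,n)=(0,13) is feasible, giving 91.
No feasible integer point exceeds 98.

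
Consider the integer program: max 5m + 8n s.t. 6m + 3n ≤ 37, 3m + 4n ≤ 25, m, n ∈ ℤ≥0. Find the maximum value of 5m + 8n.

48

(m,n)=(0,6): 6·0+3·6=18≤37, 3·0+4·6=24≤25, objective 48.
(m,n)=(1,5): 6·1+3·5=21≤37, 3·1+4·5=23≤25, objective 45.
No feasible integer point exceeds 48.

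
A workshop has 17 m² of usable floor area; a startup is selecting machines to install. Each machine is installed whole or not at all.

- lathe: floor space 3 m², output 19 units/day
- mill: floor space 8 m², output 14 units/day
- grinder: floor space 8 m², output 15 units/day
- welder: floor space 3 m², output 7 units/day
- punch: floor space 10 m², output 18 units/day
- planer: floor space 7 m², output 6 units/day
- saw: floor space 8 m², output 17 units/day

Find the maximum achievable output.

44

Allowing fractional choices, the relaxed optimum would be about 48.6, but machines are indivisible.
lathe + welder + saw: floor space 3 + 3 + 8 = 14 ≤ 17, output 19 + 7 + 17 = 43.
lathe + welder + punch: floor space 3 + 3 + 10 = 16 ≤ 17, output 19 + 7 + 18 = 44.
lathe + grinder + welder: floor space 3 + 8 + 3 = 14 ≤ 17, output 19 + 15 + 7 = 41.
Best is lathe, welder, and punch with total output 44.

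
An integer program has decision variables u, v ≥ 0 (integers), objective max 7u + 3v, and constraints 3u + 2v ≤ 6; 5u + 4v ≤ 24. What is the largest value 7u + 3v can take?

(u,v)=(2,0): 3·2+2·0=6≤6, 5·2+4·0=10≤24, objective 14.
(u,v)=(1,1): 3·1+2·1=5≤6, 5·1+4·1=9≤24, objective 10.
(u,v)=(1,0): 3·1+2·0=3≤6, 5·1+4·0=5≤24, objective 7.
Maximum is 14 at (u,v)=(2,0).

14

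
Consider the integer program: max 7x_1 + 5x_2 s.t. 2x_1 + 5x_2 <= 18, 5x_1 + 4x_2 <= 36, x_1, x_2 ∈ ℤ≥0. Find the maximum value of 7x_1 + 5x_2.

(x_1,x_2)=(7,0): 2·7+5·0=14≤18, 5·7+4·0=35≤36, objective 49.
(x_1,x_2)=(6,1): 2·6+5·1=17≤18, 5·6+4·1=34≤36, objective 47.
(x_1,x_2)=(6,0): 2·6+5·0=12≤18, 5·6+4·0=30≤36, objective 42.
No feasible integer point exceeds 49.

49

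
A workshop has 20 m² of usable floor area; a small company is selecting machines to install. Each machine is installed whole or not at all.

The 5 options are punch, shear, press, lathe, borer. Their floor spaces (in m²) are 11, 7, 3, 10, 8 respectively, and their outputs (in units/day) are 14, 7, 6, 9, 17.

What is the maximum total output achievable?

This is an integer program with binary decision variables.
shear + press + borer: floor space 7 + 3 + 8 = 18 ≤ 20, output 7 + 6 + 17 = 30.
punch + borer: floor space 11 + 8 = 19 ≤ 20, output 14 + 17 = 31.
Best is punch and borer with total output 31.

31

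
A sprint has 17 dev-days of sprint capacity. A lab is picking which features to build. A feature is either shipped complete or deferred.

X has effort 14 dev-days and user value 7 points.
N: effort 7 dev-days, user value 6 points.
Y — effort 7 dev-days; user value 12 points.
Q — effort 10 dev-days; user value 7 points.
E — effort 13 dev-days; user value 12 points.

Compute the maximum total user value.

19

Allowing fractional choices, the relaxed optimum would be about 21.2, but features are indivisible.
N + Q: effort 7 + 10 = 17 ≤ 17, user value 6 + 7 = 13.
Y + Q: effort 7 + 10 = 17 ≤ 17, user value 12 + 7 = 19.
N + Y: effort 7 + 7 = 14 ≤ 17, user value 6 + 12 = 18.
Best is Y and Q with total user value 19.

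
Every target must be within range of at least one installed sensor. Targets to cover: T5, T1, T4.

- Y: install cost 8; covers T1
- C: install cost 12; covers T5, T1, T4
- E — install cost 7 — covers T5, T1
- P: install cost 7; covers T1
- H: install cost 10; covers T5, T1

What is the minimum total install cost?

12

The greedy cost-per-new-target heuristic would pick E and C for 19, but a cheaper cover exists.
C alone covers T5, T1, T4 — every target.
Total install cost: 12.
No cover costs less than 12.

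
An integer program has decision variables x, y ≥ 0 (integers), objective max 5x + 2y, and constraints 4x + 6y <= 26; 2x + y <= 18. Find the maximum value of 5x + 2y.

30

(x,y)=(6,0) is feasible, giving 30.
(x,y)=(5,1) is feasible, giving 27.
(x,y)=(5,0) is feasible, giving 25.
No feasible integer point exceeds 30.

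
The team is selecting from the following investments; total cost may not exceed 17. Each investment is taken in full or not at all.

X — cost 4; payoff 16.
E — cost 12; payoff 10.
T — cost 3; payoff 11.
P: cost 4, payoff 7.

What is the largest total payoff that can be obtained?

34

Treat it as a binary knapsack problem.
X + T: cost 4 + 3 = 7 ≤ 17, payoff 16 + 11 = 27.
X + T + P: cost 4 + 3 + 4 = 11 ≤ 17, payoff 16 + 11 + 7 = 34.
X + E: cost 4 + 12 = 16 ≤ 17, payoff 16 + 10 = 26.
Best is X, T, and P with total payoff 34.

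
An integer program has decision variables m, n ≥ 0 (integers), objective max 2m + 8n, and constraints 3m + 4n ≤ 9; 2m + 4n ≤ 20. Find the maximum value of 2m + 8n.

16

(m,n)=(0,2) is feasible, giving 16.
(m,n)=(1,1) is feasible, giving 10.
Maximum is 16 at (m,n)=(0,2).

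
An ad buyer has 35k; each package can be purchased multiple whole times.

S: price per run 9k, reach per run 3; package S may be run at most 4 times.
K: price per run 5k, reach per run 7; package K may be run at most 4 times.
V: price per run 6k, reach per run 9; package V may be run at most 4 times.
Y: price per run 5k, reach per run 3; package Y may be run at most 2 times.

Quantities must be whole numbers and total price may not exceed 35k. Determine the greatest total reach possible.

50

This is a bounded integer knapsack.
Take 2×K and 4×V: price 34 ≤ 35, reach 2·7 + 4·9 = 50.
V has the best ratio (9/6) and is taken to its limit of 4; remaining capacity is filled optimally with the others.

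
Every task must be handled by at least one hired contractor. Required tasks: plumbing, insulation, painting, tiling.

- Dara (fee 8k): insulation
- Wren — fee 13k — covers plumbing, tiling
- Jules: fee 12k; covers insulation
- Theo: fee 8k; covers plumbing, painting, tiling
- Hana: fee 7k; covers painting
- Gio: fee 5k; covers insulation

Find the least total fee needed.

13

Choose Theo and Gio: together they cover plumbing, insulation, painting, tiling — every task.
Total fee: 8 + 5 = 13.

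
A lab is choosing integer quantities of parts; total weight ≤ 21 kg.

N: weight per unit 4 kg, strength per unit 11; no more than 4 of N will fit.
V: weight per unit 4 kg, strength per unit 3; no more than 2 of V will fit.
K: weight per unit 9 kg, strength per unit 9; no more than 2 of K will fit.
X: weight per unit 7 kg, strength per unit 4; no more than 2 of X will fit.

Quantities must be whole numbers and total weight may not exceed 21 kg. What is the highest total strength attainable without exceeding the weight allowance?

4×N and 1×V: weight 20 ≤ 21, strength 4·11 + 1·3 = 47.
4×N: weight 16 ≤ 21, strength 4·11 = 44.
Best is 47.

47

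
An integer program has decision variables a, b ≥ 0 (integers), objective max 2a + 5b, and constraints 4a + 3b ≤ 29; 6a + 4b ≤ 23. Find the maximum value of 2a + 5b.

25

(a,b)=(0,5): 4·0+3·5=15≤29, 6·0+4·5=20≤23, objective 25.
(a,b)=(1,4): 4·1+3·4=16≤29, 6·1+4·4=22≤23, objective 22.
(a,b)=(0,4): 4·0+3·4=12≤29, 6·0+4·4=16≤23, objective 20.
The best lattice point is (0,5), giving 25.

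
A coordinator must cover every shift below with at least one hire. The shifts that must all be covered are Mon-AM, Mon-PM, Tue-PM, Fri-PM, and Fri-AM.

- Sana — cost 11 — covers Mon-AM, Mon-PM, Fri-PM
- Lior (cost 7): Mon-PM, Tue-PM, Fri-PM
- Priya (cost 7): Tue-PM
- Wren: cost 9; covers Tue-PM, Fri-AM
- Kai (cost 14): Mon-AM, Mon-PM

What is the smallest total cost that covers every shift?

Choose Sana and Wren: together they cover Mon-AM, Mon-PM, Tue-PM, Fri-PM, Fri-AM — every shift.
Total cost: 11 + 9 = 20.

20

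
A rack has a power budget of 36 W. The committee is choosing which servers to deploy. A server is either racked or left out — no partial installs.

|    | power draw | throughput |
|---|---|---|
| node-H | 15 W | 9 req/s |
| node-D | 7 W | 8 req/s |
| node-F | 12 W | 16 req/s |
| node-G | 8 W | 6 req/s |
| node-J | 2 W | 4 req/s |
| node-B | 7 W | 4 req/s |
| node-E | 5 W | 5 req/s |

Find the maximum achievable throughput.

node-D + node-F + node-G + node-J + node-E: power draw 7 + 12 + 8 + 2 + 5 = 34 ≤ 36, throughput 8 + 16 + 6 + 4 + 5 = 39.
node-D + node-F + node-J + node-B + node-E: power draw 7 + 12 + 2 + 7 + 5 = 33 ≤ 36, throughput 8 + 16 + 4 + 4 + 5 = 37.
node-D + node-F + node-G + node-J + node-B: power draw 7 + 12 + 8 + 2 + 7 = 36 ≤ 36, throughput 8 + 16 + 6 + 4 + 4 = 38.
Best is node-D, node-F, node-G, node-J, and node-E with total throughput 39.

39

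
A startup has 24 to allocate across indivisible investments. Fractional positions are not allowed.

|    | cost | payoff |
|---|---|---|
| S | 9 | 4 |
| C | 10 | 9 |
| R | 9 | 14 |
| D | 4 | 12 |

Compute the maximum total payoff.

35

Allowing fractional choices, the relaxed optimum would be about 35.4, but investments are indivisible.
C + R + D: cost 10 + 9 + 4 = 23 ≤ 24, payoff 9 + 14 + 12 = 35.
S + R + D: cost 9 + 9 + 4 = 22 ≤ 24, payoff 4 + 14 + 12 = 30.
Best is C, R, and D with total payoff 35.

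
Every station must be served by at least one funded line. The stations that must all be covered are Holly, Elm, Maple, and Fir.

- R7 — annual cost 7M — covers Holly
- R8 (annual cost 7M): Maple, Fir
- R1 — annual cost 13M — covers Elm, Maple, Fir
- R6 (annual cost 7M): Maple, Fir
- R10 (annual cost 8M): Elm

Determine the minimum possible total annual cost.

The greedy cost-per-new-station heuristic would pick R8, R7, and R10 for 22, but a cheaper cover exists.
Choose R7 and R1: together they cover Holly, Elm, Maple, Fir — every station.
Total annual cost: 7 + 13 = 20.
No cover costs less than 20.

20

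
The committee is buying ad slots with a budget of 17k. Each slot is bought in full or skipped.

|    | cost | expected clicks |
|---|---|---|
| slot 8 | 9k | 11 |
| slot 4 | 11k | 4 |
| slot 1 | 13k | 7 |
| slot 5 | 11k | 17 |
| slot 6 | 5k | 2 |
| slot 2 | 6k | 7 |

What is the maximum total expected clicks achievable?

24

Allowing fractional choices, the relaxed optimum would be about 24.3, but ad slots are indivisible.
slot 8 + slot 2: cost 9 + 6 = 15 ≤ 17, expected clicks 11 + 7 = 18.
slot 5 + slot 2: cost 11 + 6 = 17 ≤ 17, expected clicks 17 + 7 = 24.
slot 5 + slot 6: cost 11 + 5 = 16 ≤ 17, expected clicks 17 + 2 = 19.
Best is slot 5 and slot 2 with total expected clicks 24.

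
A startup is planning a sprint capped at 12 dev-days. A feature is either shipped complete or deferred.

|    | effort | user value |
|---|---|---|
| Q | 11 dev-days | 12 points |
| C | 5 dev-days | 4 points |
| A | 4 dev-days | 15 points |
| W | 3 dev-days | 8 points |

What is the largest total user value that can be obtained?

Allowing fractional choices, the relaxed optimum would be about 28.5, but features are indivisible.
C + A + W: effort 5 + 4 + 3 = 12 ≤ 12, user value 4 + 15 + 8 = 27.
A + W: effort 4 + 3 = 7 ≤ 12, user value 15 + 8 = 23.
C + A: effort 5 + 4 = 9 ≤ 12, user value 4 + 15 = 19.
Best is C, A, and W with total user value 27.

27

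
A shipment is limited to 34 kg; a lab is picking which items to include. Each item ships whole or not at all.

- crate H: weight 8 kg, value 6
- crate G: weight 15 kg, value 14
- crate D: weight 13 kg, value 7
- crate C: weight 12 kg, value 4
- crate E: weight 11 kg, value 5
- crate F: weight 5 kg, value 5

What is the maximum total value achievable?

26

crate H + crate G + crate F: weight 8 + 15 + 5 = 28 ≤ 34, value 6 + 14 + 5 = 25.
crate G + crate D + crate F: weight 15 + 13 + 5 = 33 ≤ 34, value 14 + 7 + 5 = 26.
crate H + crate G + crate E: weight 8 + 15 + 11 = 34 ≤ 34, value 6 + 14 + 5 = 25.
Best is crate G, crate D, and crate F with total value 26.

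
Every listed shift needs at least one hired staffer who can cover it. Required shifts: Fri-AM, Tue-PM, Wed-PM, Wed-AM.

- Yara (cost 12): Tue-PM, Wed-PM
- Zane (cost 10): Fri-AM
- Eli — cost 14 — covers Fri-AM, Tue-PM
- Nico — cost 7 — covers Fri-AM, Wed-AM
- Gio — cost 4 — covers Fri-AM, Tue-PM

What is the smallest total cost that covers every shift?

19

This is an integer covering problem.
The greedy cost-per-new-shift heuristic would pick Gio, Nico, and Yara for 23, but a cheaper cover exists.
Choose Yara and Nico: together they cover Fri-AM, Tue-PM, Wed-PM, Wed-AM — every shift.
Total cost: 12 + 7 = 19.
No cover costs less than 19.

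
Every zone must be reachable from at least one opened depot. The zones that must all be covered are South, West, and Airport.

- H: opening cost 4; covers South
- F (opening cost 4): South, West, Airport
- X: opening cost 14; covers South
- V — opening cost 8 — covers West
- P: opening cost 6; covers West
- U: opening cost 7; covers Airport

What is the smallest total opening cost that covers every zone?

This is a weighted set-cover instance.
F alone covers South, West, Airport — every zone.
Total opening cost: 4.
No cover costs less than 4.

4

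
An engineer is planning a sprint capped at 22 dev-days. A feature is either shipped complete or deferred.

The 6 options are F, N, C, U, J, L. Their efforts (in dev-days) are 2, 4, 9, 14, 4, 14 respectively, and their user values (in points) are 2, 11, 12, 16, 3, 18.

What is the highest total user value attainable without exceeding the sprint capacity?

32

This is an integer program with binary decision variables.
Allowing fractional choices, the relaxed optimum would be about 34.6, but features are indivisible.
F + N + L: effort 2 + 4 + 14 = 20 ≤ 22, user value 2 + 11 + 18 = 31.
N + J + L: effort 4 + 4 + 14 = 22 ≤ 22, user value 11 + 3 + 18 = 32.
Best is N, J, and L with total user value 32.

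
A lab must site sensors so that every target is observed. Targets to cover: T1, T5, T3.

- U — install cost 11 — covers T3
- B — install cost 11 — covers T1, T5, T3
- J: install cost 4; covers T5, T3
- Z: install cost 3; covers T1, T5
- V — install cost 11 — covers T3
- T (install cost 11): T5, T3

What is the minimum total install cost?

Choose J and Z: together they cover T1, T5, T3 — every target.
Total install cost: 4 + 3 = 7.

7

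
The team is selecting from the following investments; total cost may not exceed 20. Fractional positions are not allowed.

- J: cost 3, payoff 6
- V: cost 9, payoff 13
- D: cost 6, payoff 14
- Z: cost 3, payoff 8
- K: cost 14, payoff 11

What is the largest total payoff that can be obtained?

35

This is an integer program with binary decision variables.
V + D + Z: cost 9 + 6 + 3 = 18 ≤ 20, payoff 13 + 14 + 8 = 35.
J + D + Z: cost 3 + 6 + 3 = 12 ≤ 20, payoff 6 + 14 + 8 = 28.
J + V + D: cost 3 + 9 + 6 = 18 ≤ 20, payoff 6 + 13 + 14 = 33.
Best is V, D, and Z with total payoff 35.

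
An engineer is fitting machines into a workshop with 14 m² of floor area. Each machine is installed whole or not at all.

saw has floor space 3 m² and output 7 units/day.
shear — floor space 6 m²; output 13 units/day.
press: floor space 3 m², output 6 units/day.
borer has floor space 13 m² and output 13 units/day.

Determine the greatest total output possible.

Take saw, shear, and press: floor space 3 + 6 + 3 = 12 ≤ 14, output 7 + 13 + 6 = 26.
No other feasible combination does better.

26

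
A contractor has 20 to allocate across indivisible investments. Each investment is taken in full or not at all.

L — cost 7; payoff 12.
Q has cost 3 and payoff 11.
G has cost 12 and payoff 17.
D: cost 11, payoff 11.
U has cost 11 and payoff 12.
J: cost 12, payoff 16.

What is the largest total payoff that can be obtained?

29

Allowing fractional choices, the relaxed optimum would be about 37.2, but investments are indivisible.
L + G: cost 7 + 12 = 19 ≤ 20, payoff 12 + 17 = 29.
Q + G: cost 3 + 12 = 15 ≤ 20, payoff 11 + 17 = 28.
L + J: cost 7 + 12 = 19 ≤ 20, payoff 12 + 16 = 28.
Best is L and G with total payoff 29.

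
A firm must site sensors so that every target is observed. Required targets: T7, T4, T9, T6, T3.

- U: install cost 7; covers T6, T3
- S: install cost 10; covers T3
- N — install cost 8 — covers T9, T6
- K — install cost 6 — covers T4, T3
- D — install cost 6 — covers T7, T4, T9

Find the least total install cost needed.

13

Choose U and D: together they cover T7, T4, T9, T6, T3 — every target.
Total install cost: 7 + 6 = 13.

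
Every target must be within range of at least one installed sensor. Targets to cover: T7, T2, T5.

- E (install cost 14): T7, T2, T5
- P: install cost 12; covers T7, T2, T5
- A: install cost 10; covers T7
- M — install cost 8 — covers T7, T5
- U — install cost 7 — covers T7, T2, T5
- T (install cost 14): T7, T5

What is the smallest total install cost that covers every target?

7

U alone covers T7, T2, T5 — every target.
Total install cost: 7.
No cover costs less than 7.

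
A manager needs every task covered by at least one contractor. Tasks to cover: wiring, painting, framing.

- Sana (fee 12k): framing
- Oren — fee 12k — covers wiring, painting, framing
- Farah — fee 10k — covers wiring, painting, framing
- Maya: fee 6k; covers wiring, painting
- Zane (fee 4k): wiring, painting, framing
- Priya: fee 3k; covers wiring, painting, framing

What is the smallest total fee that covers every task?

3

Priya alone covers wiring, painting, framing — every task.
Total fee: 3.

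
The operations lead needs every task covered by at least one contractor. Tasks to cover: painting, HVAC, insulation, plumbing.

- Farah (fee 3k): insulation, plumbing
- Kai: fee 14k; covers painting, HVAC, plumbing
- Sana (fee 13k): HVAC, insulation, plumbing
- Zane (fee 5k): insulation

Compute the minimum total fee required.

17

Choose Farah and Kai: together they cover painting, HVAC, insulation, plumbing — every task.
Total fee: 3 + 14 = 17.
No cover costs less than 17.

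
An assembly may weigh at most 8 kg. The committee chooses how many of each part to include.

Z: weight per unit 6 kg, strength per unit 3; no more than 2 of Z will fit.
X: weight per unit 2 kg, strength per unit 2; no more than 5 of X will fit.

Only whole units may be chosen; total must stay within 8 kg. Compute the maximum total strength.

This is a bounded integer knapsack.
X has the best ratio (2/2); taking only X gives at most 4×2 = 8 (stopped by the weight limit).
Optimal: 4×X: weight 8 ≤ 8, strength 4·2 = 8.

8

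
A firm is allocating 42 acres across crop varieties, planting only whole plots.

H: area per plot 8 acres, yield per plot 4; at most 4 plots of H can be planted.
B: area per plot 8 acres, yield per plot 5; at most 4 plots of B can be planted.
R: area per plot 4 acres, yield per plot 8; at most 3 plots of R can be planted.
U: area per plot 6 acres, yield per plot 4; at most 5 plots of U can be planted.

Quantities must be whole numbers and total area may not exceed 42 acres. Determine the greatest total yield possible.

44

R has the best ratio (8/4); taking only R gives at most 3×8 = 24 (stopped by the supply cap of 3).
Mixing does better — 3×R and 5×U: area 42 ≤ 42, yield 3·8 + 5·4 = 44.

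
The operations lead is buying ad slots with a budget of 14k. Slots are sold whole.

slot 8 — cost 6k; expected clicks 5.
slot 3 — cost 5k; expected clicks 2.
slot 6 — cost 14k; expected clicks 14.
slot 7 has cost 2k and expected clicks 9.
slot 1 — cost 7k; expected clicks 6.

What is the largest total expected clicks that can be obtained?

This is an integer program with binary decision variables.
Allowing fractional choices, the relaxed optimum would be about 21.0, but ad slots are indivisible.
slot 8 + slot 3 + slot 7: cost 6 + 5 + 2 = 13 ≤ 14, expected clicks 5 + 2 + 9 = 16.
slot 7 + slot 1: cost 2 + 7 = 9 ≤ 14, expected clicks 9 + 6 = 15.
slot 3 + slot 7 + slot 1: cost 5 + 2 + 7 = 14 ≤ 14, expected clicks 2 + 9 + 6 = 17.
Best is slot 3, slot 7, and slot 1 with total expected clicks 17.

17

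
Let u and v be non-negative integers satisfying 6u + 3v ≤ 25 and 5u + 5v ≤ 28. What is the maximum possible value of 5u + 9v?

45

(u,v)=(0,5) is feasible, giving 45.
(u,v)=(1,4) is feasible, giving 41.
The best lattice point is (0,5), giving 45.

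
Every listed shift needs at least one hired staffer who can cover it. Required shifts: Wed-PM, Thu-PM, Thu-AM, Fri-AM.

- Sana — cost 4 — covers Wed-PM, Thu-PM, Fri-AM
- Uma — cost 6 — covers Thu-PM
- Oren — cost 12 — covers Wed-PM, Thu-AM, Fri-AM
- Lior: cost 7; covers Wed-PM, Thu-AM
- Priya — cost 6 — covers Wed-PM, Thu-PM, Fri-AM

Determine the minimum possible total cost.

Choose Sana and Lior: together they cover Wed-PM, Thu-PM, Thu-AM, Fri-AM — every shift.
Total cost: 4 + 7 = 11.

11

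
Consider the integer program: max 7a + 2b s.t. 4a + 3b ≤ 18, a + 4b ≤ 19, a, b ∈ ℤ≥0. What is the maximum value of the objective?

The continuous relaxation peaks at (4.5, 0) with value 31.50; rounding to a feasible lattice point costs some objective.
(a,b)=(4,0): 4·4+3·0=16≤18, 1·4+4·0=4≤19, objective 28.
(a,b)=(3,1): 4·3+3·1=15≤18, 1·3+4·1=7≤19, objective 23.
(a,b)=(3,0): 4·3+3·0=12≤18, 1·3+4·0=3≤19, objective 21.
Maximum is 28 at (a,b)=(4,0).

28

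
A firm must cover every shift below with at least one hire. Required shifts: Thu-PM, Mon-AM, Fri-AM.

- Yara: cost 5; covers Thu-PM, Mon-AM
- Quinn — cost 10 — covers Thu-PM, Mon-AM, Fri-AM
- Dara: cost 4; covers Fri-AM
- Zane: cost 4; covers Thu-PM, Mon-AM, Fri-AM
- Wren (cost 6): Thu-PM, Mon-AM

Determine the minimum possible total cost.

Zane alone covers Thu-PM, Mon-AM, Fri-AM — every shift.
Total cost: 4.
No cover costs less than 4.

4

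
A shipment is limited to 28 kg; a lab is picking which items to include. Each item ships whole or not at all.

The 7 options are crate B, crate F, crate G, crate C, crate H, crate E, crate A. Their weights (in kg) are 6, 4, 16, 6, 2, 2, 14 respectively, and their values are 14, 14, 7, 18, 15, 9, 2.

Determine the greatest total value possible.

Take crate B, crate F, crate C, crate H, and crate E: weight 6 + 4 + 6 + 2 + 2 = 20 ≤ 28, value 14 + 14 + 18 + 15 + 9 = 70.
No other feasible combination does better.

70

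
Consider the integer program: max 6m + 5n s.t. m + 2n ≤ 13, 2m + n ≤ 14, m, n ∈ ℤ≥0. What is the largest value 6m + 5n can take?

(m,n)=(5,4) is feasible, giving 50.
(m,n)=(5,3) is feasible, giving 45.
Maximum is 50 at (m,n)=(5,4).

50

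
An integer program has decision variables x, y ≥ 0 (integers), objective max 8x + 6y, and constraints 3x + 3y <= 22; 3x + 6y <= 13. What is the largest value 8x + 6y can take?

32

(x,y)=(4,0) is feasible, giving 32.
(x,y)=(3,0) is feasible, giving 24.
The best lattice point is (4,0), giving 32.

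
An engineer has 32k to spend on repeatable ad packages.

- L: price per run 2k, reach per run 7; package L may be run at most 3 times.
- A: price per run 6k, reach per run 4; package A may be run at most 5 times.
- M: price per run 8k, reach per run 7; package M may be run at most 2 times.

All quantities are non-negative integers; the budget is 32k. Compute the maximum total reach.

40

3×L, 3×A, and 1×M: price 32 ≤ 32, reach 3·7 + 3·4 + 1·7 = 40.
3×L, 1×A, and 2×M: price 28 ≤ 32, reach 3·7 + 1·4 + 2·7 = 39.
Best is 40.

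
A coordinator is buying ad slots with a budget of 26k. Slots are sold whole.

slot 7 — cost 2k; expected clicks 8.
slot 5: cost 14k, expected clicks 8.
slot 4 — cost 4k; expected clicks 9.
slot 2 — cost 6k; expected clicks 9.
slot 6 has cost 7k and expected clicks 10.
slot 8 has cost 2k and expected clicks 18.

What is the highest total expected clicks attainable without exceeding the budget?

Allowing fractional choices, the relaxed optimum would be about 56.9, but ad slots are indivisible.
slot 4 + slot 2 + slot 6 + slot 8: cost 4 + 6 + 7 + 2 = 19 ≤ 26, expected clicks 9 + 9 + 10 + 18 = 46.
slot 7 + slot 4 + slot 2 + slot 6 + slot 8: cost 2 + 4 + 6 + 7 + 2 = 21 ≤ 26, expected clicks 8 + 9 + 9 + 10 + 18 = 54.
slot 7 + slot 4 + slot 6 + slot 8: cost 2 + 4 + 7 + 2 = 15 ≤ 26, expected clicks 8 + 9 + 10 + 18 = 45.
Best is slot 7, slot 4, slot 2, slot 6, and slot 8 with total expected clicks 54.

54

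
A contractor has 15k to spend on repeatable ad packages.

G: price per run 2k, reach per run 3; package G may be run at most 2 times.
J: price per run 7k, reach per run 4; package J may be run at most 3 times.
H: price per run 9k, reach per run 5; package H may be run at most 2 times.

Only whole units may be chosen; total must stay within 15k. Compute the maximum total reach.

This is a bounded integer knapsack.
G has the best ratio (3/2); taking only G gives at most 2×3 = 6 (stopped by the supply cap of 2).
Mixing does better — 2×G and 1×H: price 13 ≤ 15, reach 2·3 + 1·5 = 11.

11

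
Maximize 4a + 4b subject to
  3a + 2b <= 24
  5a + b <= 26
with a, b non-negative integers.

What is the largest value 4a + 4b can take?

(a,b)=(0,12) is feasible, giving 48.
(a,b)=(0,11) is feasible, giving 44.
No feasible integer point exceeds 48.

48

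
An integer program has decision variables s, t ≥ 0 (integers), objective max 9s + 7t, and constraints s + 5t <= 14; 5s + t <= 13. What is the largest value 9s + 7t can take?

(s,t)=(2,2) is feasible, giving 32.
(s,t)=(2,1) is feasible, giving 25.
(s,t)=(1,2) is feasible, giving 23.
No feasible integer point exceeds 32.

32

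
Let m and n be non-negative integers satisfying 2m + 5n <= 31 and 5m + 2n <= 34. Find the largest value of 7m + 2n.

46

Relaxing integrality, the LP optimum is 47.60 at (m,n) = (6.8, 0), which is not an integer point.
(m,n)=(6,2) is feasible, giving 46.
(m,n)=(6,1) is feasible, giving 44.
(m,n)=(6,0) is feasible, giving 42.
(m,n)=(5,3) is feasible, giving 41.
Maximum is 46 at (m,n)=(6,2).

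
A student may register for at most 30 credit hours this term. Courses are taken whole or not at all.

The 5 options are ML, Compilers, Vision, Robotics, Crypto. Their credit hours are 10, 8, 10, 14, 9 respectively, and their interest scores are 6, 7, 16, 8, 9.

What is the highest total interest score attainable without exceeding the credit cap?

Take Compilers, Vision, and Crypto: credit hours 8 + 10 + 9 = 27 ≤ 30, interest score 7 + 16 + 9 = 32.
No other feasible combination does better.

32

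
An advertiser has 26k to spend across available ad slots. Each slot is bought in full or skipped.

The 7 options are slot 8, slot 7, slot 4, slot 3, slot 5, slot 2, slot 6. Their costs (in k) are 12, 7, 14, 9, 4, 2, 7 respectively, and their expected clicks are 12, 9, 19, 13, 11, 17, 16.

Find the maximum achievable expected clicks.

Allowing fractional choices, the relaxed optimum would be about 62.4, but ad slots are indivisible.
slot 8 + slot 5 + slot 2 + slot 6: cost 12 + 4 + 2 + 7 = 25 ≤ 26, expected clicks 12 + 11 + 17 + 16 = 56.
slot 3 + slot 5 + slot 2 + slot 6: cost 9 + 4 + 2 + 7 = 22 ≤ 26, expected clicks 13 + 11 + 17 + 16 = 57.
Best is slot 3, slot 5, slot 2, and slot 6 with total expected clicks 57.

57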